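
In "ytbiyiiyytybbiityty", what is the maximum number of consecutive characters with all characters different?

add y: [y] len 1
add t: [y, t] len 2
add b: [y, t, b] len 3
add i: [y, t, b, i] len 4
add y (repeat y, move left end past it): [t, b, i, y] len 4
add i (repeat i, move left end past it): [y, i] len 2
add i (repeat i, move left end past it): [i] len 1
add y: [i, y] len 2
add y (repeat y, move left end past it): [y] len 1
add t: [y, t] len 2
add y (repeat y, move left end past it): [t, y] len 2
add b: [t, y, b] len 3
add b (repeat b, move left end past it): [b] len 1
add i: [b, i] len 2
add i (repeat i, move left end past it): [i] len 1
add t: [i, t] len 2
add y: [i, t, y] len 3
add t (repeat t, move left end past it): [y, t] len 2
add y (repeat y, move left end past it): [t, y] len 2
Longest all-distinct length: 4.

4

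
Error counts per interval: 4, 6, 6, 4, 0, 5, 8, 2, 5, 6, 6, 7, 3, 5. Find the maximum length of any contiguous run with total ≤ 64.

add 4: [4] sum 4, len 1
add 6: [4, 6] sum 10, len 2
add 6: [4, 6, 6] sum 16, len 3
add 4: [4, 6, 6, 4] sum 20, len 4
add 0: [4, 6, 6, 4, 0] sum 20, len 5
add 5: [4, 6, 6, 4, 0, 5] sum 25, len 6
add 8: [4, 6, 6, 4, 0, 5, 8] sum 33, len 7
add 2: [4, 6, 6, 4, 0, 5, 8, 2] sum 35, len 8
add 5: [4, 6, 6, 4, 0, 5, 8, 2, 5] sum 40, len 9
add 6: [4, 6, 6, 4, 0, 5, 8, 2, 5, 6] sum 46, len 10
add 6: [4, 6, 6, 4, 0, 5, 8, 2, 5, 6, 6] sum 52, len 11
add 7: [4, 6, 6, 4, 0, 5, 8, 2, 5, 6, 6, 7] sum 59, len 12
add 3: [4, 6, 6, 4, 0, 5, 8, 2, 5, 6, 6, 7, 3] sum 62, len 13
add 5: [6, 6, 4, 0, 5, 8, 2, 5, 6, 6, 7, 3, 5] sum 63, len 13
Longest length seen: 13.

13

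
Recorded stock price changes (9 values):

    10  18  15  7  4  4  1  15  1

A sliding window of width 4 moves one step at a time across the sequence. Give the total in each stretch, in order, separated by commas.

Sliding a size-4 window across the 9 values:
[10, 18, 15, 7] → sum 50
[18, 15, 7, 4] → sum 44
[15, 7, 4, 4] → sum 30
[7, 4, 4, 1] → sum 16
[4, 4, 1, 15] → sum 24
[4, 1, 15, 1] → sum 21

50, 44, 30, 16, 24, 21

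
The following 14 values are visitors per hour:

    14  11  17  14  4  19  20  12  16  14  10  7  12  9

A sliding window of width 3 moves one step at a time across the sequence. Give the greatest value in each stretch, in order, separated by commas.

17, 17, 17, 19, 20, 20, 20, 16, 16, 14, 12, 12

Sliding a size-3 window across the 14 values:
14 11 17 → max 17
11 17 14 → max 17
17 14 4 → max 17
14 4 19 → max 19
4 19 20 → max 20
19 20 12 → max 20
20 12 16 → max 20
12 16 14 → max 16
16 14 10 → max 16
14 10 7 → max 14
10 7 12 → max 12
7 12 9 → max 12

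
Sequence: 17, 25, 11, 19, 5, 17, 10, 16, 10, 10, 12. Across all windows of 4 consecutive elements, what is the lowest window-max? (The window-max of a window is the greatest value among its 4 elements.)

16

Each size-4 window and its max:
[17, 25, 11, 19] → max 25
[25, 11, 19, 5] → max 25
[11, 19, 5, 17] → max 19
[19, 5, 17, 10] → max 19
[5, 17, 10, 16] → max 17
[17, 10, 16, 10] → max 17
[10, 16, 10, 10] → max 16
[16, 10, 10, 12] → max 16
Lowest of these is 16.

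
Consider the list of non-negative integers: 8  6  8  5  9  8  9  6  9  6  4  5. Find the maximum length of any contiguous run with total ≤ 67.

Extend to the right; shrink from the left whenever the sum exceeds 67:
→ 8: sum 8, len 1
→ 6: sum 14, len 2
→ 8: sum 22, len 3
→ 5: sum 27, len 4
→ 9: sum 36, len 5
→ 8: sum 44, len 6
→ 9: sum 53, len 7
→ 6: sum 59, len 8
→ 9 (dropped 8): sum 60, len 8
→ 6: sum 66, len 9
→ 4 (dropped 6): sum 64, len 9
→ 5 (dropped 8): sum 61, len 9
Longest length seen: 9.

9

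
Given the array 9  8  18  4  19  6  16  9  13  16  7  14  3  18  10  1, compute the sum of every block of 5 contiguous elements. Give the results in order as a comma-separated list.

58, 55, 63, 54, 63, 60, 61, 59, 53, 58, 52, 46

[9, 8, 18, 4, 19] → sum 58
[8, 18, 4, 19, 6] → sum 55
[18, 4, 19, 6, 16] → sum 63
[4, 19, 6, 16, 9] → sum 54
[19, 6, 16, 9, 13] → sum 63
[6, 16, 9, 13, 16] → sum 60
[16, 9, 13, 16, 7] → sum 61
[9, 13, 16, 7, 14] → sum 59
[13, 16, 7, 14, 3] → sum 53
[16, 7, 14, 3, 18] → sum 58
[7, 14, 3, 18, 10] → sum 52
[14, 3, 18, 10, 1] → sum 46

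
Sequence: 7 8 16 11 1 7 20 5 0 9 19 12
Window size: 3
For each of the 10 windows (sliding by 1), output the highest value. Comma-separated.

(7, 8, 16) → max 16
(8, 16, 11) → max 16
(16, 11, 1) → max 16
(11, 1, 7) → max 11
(1, 7, 20) → max 20
(7, 20, 5) → max 20
(20, 5, 0) → max 20
(5, 0, 9) → max 9
(0, 9, 19) → max 19
(9, 19, 12) → max 19

16, 16, 16, 11, 20, 20, 20, 9, 19, 19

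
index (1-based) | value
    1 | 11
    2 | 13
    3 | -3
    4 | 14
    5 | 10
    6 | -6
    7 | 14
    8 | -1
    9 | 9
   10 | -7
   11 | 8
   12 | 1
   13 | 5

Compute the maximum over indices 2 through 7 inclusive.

Elements at indices 2..7: 13, -3, 14, 10, -6, 14
max(13, -3, 14, 10, -6, 14) = 14

14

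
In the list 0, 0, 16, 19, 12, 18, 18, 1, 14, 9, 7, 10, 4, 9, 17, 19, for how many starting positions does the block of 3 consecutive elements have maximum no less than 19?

0 0 16 → max 16
0 16 19 → max 19  ≥ 19 ✓
16 19 12 → max 19  ≥ 19 ✓
19 12 18 → max 19  ≥ 19 ✓
12 18 18 → max 18
18 18 1 → max 18
18 1 14 → max 18
1 14 9 → max 14
14 9 7 → max 14
9 7 10 → max 10
7 10 4 → max 10
10 4 9 → max 10
4 9 17 → max 17
9 17 19 → max 19  ≥ 19 ✓
4 windows satisfy the condition.

4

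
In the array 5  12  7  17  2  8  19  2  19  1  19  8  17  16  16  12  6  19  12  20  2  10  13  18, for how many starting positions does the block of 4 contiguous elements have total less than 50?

14

[5, 12, 7, 17] → sum 41  < 50 ✓
[12, 7, 17, 2] → sum 38  < 50 ✓
[7, 17, 2, 8] → sum 34  < 50 ✓
[17, 2, 8, 19] → sum 46  < 50 ✓
[2, 8, 19, 2] → sum 31  < 50 ✓
[8, 19, 2, 19] → sum 48  < 50 ✓
[19, 2, 19, 1] → sum 41  < 50 ✓
[2, 19, 1, 19] → sum 41  < 50 ✓
[19, 1, 19, 8] → sum 47  < 50 ✓
[1, 19, 8, 17] → sum 45  < 50 ✓
[19, 8, 17, 16] → sum 60
[8, 17, 16, 16] → sum 57
[17, 16, 16, 12] → sum 61
[16, 16, 12, 6] → sum 50
[16, 12, 6, 19] → sum 53
[12, 6, 19, 12] → sum 49  < 50 ✓
[6, 19, 12, 20] → sum 57
[19, 12, 20, 2] → sum 53
[12, 20, 2, 10] → sum 44  < 50 ✓
[20, 2, 10, 13] → sum 45  < 50 ✓
[2, 10, 13, 18] → sum 43  < 50 ✓
14 windows satisfy the condition.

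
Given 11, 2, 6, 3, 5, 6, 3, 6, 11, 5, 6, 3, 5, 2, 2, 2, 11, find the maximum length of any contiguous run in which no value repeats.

[11] len 1
[11, 2] len 2
[11, 2, 6] len 3
[11, 2, 6, 3] len 4
[11, 2, 6, 3, 5] len 5
[3, 5, 6] len 3
[5, 6, 3] len 3
[3, 6] len 2
[3, 6, 11] len 3
[3, 6, 11, 5] len 4
[11, 5, 6] len 3
[11, 5, 6, 3] len 4
[6, 3, 5] len 3
[6, 3, 5, 2] len 4
[2] len 1
[2] len 1
[2, 11] len 2
Longest all-distinct length: 5.

5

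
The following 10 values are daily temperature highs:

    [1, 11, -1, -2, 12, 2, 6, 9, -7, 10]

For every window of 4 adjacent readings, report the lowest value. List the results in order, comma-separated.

1 11 -1 -2 → min -2
11 -1 -2 12 → min -2
-1 -2 12 2 → min -2
-2 12 2 6 → min -2
12 2 6 9 → min 2
2 6 9 -7 → min -7
6 9 -7 10 → min -7

-2, -2, -2, -2, 2, -7, -7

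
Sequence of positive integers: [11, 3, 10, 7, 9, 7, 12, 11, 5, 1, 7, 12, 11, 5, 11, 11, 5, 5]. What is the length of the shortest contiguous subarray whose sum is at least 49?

5

add 11: running sum 11 < 49
add 3: running sum 14 < 49
add 10: running sum 24 < 49
add 7: running sum 31 < 49
add 9: running sum 40 < 49
add 7: running sum 47 < 49
end 6: [11, 3, 10, 7, 9, 7, 12] sum 59, len 7
end 7: [10, 7, 9, 7, 12, 11] sum 56, len 6
end 8: [7, 9, 7, 12, 11, 5] sum 51, len 6
end 9: [7, 9, 7, 12, 11, 5, 1] sum 52, len 7
end 10: [9, 7, 12, 11, 5, 1, 7] sum 52, len 7
end 11: [7, 12, 11, 5, 1, 7, 12] sum 55, len 7
end 12: [12, 11, 5, 1, 7, 12, 11] sum 59, len 7
end 13: [11, 5, 1, 7, 12, 11, 5] sum 52, len 7
end 14: [5, 1, 7, 12, 11, 5, 11] sum 52, len 7
end 15: [12, 11, 5, 11, 11] sum 50, len 5
end 16: [12, 11, 5, 11, 11, 5] sum 55, len 6
end 17: [12, 11, 5, 11, 11, 5, 5] sum 60, len 7
Shortest qualifying length: 5.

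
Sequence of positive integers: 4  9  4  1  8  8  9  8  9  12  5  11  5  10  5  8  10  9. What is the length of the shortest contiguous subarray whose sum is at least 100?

add 4: running sum 4 < 100
add 9: running sum 13 < 100
add 4: running sum 17 < 100
add 1: running sum 18 < 100
add 8: running sum 26 < 100
add 8: running sum 34 < 100
add 9: running sum 43 < 100
add 8: running sum 51 < 100
add 9: running sum 60 < 100
add 12: running sum 72 < 100
add 5: running sum 77 < 100
add 11: running sum 88 < 100
add 5: running sum 93 < 100
end 13: [4, 9, 4, 1, 8, 8, 9, 8, 9, 12, 5, 11, 5, 10] sum 103, len 14
end 14: [9, 4, 1, 8, 8, 9, 8, 9, 12, 5, 11, 5, 10, 5] sum 104, len 14
end 15: [4, 1, 8, 8, 9, 8, 9, 12, 5, 11, 5, 10, 5, 8] sum 103, len 14
end 16: [8, 9, 8, 9, 12, 5, 11, 5, 10, 5, 8, 10] sum 100, len 12
end 17: [9, 8, 9, 12, 5, 11, 5, 10, 5, 8, 10, 9] sum 101, len 12
Shortest qualifying length: 12.

12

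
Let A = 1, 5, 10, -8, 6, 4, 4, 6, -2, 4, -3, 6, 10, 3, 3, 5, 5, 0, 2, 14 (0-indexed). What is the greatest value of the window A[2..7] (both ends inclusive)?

10

Elements at indices 2..7: 10, -8, 6, 4, 4, 6
max(10, -8, 6, 4, 4, 6) = 10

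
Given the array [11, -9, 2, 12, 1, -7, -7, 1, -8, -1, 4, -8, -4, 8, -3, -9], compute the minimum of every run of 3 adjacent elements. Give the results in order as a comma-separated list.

[11, -9, 2] → min -9
[-9, 2, 12] → min -9
[2, 12, 1] → min 1
[12, 1, -7] → min -7
[1, -7, -7] → min -7
[-7, -7, 1] → min -7
[-7, 1, -8] → min -8
[1, -8, -1] → min -8
[-8, -1, 4] → min -8
[-1, 4, -8] → min -8
[4, -8, -4] → min -8
[-8, -4, 8] → min -8
[-4, 8, -3] → min -4
[8, -3, -9] → min -9

-9, -9, 1, -7, -7, -7, -8, -8, -8, -8, -8, -8, -4, -9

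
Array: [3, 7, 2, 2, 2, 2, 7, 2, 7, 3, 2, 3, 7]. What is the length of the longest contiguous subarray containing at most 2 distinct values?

8

[3] 1 distinct, len 1
[3, 7] 2 distinct, len 2
[7, 2] 2 distinct, len 2
[7, 2, 2] 2 distinct, len 3
[7, 2, 2, 2] 2 distinct, len 4
[7, 2, 2, 2, 2] 2 distinct, len 5
[7, 2, 2, 2, 2, 7] 2 distinct, len 6
[7, 2, 2, 2, 2, 7, 2] 2 distinct, len 7
[7, 2, 2, 2, 2, 7, 2, 7] 2 distinct, len 8
[7, 3] 2 distinct, len 2
[3, 2] 2 distinct, len 2
[3, 2, 3] 2 distinct, len 3
[3, 7] 2 distinct, len 2
Longest length with ≤2 distinct: 8.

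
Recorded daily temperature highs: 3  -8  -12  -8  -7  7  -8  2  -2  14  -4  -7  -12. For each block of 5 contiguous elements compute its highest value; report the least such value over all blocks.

Each size-5 window and its max:
3 -8 -12 -8 -7 → max 3
-8 -12 -8 -7 7 → max 7
-12 -8 -7 7 -8 → max 7
-8 -7 7 -8 2 → max 7
-7 7 -8 2 -2 → max 7
7 -8 2 -2 14 → max 14
-8 2 -2 14 -4 → max 14
2 -2 14 -4 -7 → max 14
-2 14 -4 -7 -12 → max 14
Least of these is 3.

3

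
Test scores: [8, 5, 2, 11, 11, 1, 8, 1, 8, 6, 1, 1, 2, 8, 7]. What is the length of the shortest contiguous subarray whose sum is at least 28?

add 8: running sum 8 < 28
add 5: running sum 13 < 28
add 2: running sum 15 < 28
add 11: running sum 26 < 28
add 11: shortest ending here [5, 2, 11, 11] sum 29, len 4
add 1: shortest ending here [5, 2, 11, 11, 1] sum 30, len 5
add 8: shortest ending here [11, 11, 1, 8] sum 31, len 4
add 1: shortest ending here [11, 11, 1, 8, 1] sum 32, len 5
add 8: shortest ending here [11, 1, 8, 1, 8] sum 29, len 5
add 6: shortest ending here [11, 1, 8, 1, 8, 6] sum 35, len 6
add 1: shortest ending here [11, 1, 8, 1, 8, 6, 1] sum 36, len 7
add 1: shortest ending here [11, 1, 8, 1, 8, 6, 1, 1] sum 37, len 8
add 2: shortest ending here [1, 8, 1, 8, 6, 1, 1, 2] sum 28, len 8
add 8: shortest ending here [8, 1, 8, 6, 1, 1, 2, 8] sum 35, len 8
add 7: shortest ending here [8, 6, 1, 1, 2, 8, 7] sum 33, len 7
Shortest qualifying length: 4.

4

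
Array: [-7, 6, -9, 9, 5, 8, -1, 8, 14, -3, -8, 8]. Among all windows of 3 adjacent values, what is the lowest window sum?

-7 6 -9 → sum -10
6 -9 9 → sum 6
-9 9 5 → sum 5
9 5 8 → sum 22
5 8 -1 → sum 12
8 -1 8 → sum 15
-1 8 14 → sum 21
8 14 -3 → sum 19
14 -3 -8 → sum 3
-3 -8 8 → sum -3
Lowest of these is -10.

-10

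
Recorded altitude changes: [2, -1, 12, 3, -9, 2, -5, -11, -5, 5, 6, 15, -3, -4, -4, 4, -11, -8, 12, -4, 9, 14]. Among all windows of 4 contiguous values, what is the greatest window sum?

31

[2, -1, 12, 3] → sum 16
[-1, 12, 3, -9] → sum 5
[12, 3, -9, 2] → sum 8
[3, -9, 2, -5] → sum -9
[-9, 2, -5, -11] → sum -23
[2, -5, -11, -5] → sum -19
[-5, -11, -5, 5] → sum -16
[-11, -5, 5, 6] → sum -5
[-5, 5, 6, 15] → sum 21
[5, 6, 15, -3] → sum 23
[6, 15, -3, -4] → sum 14
[15, -3, -4, -4] → sum 4
[-3, -4, -4, 4] → sum -7
[-4, -4, 4, -11] → sum -15
[-4, 4, -11, -8] → sum -19
[4, -11, -8, 12] → sum -3
[-11, -8, 12, -4] → sum -11
[-8, 12, -4, 9] → sum 9
[12, -4, 9, 14] → sum 31
Greatest of these is 31.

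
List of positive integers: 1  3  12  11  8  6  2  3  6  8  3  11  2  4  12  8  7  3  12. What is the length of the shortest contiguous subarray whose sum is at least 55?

add 1: running sum 1 < 55
add 3: running sum 4 < 55
add 12: running sum 16 < 55
add 11: running sum 27 < 55
add 8: running sum 35 < 55
add 6: running sum 41 < 55
add 2: running sum 43 < 55
add 3: running sum 46 < 55
add 6: running sum 52 < 55
end 9: [12, 11, 8, 6, 2, 3, 6, 8] sum 56, len 8
end 10: [12, 11, 8, 6, 2, 3, 6, 8, 3] sum 59, len 9
end 11: [11, 8, 6, 2, 3, 6, 8, 3, 11] sum 58, len 9
end 12: [11, 8, 6, 2, 3, 6, 8, 3, 11, 2] sum 60, len 10
end 13: [11, 8, 6, 2, 3, 6, 8, 3, 11, 2, 4] sum 64, len 11
end 14: [6, 2, 3, 6, 8, 3, 11, 2, 4, 12] sum 57, len 10
end 15: [3, 6, 8, 3, 11, 2, 4, 12, 8] sum 57, len 9
end 16: [8, 3, 11, 2, 4, 12, 8, 7] sum 55, len 8
end 17: [8, 3, 11, 2, 4, 12, 8, 7, 3] sum 58, len 9
end 18: [11, 2, 4, 12, 8, 7, 3, 12] sum 59, len 8
Shortest qualifying length: 8.

8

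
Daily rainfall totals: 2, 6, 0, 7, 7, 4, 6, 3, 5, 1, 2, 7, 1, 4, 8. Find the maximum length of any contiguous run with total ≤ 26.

7

add 2: [2] sum 2, len 1
add 6: [2, 6] sum 8, len 2
add 0: [2, 6, 0] sum 8, len 3
add 7: [2, 6, 0, 7] sum 15, len 4
add 7: [2, 6, 0, 7, 7] sum 22, len 5
add 4: [2, 6, 0, 7, 7, 4] sum 26, len 6
add 6: [0, 7, 7, 4, 6] sum 24, len 5
add 3: [7, 4, 6, 3] sum 20, len 4
add 5: [7, 4, 6, 3, 5] sum 25, len 5
add 1: [7, 4, 6, 3, 5, 1] sum 26, len 6
add 2: [4, 6, 3, 5, 1, 2] sum 21, len 6
add 7: [6, 3, 5, 1, 2, 7] sum 24, len 6
add 1: [6, 3, 5, 1, 2, 7, 1] sum 25, len 7
add 4: [3, 5, 1, 2, 7, 1, 4] sum 23, len 7
add 8: [1, 2, 7, 1, 4, 8] sum 23, len 6
Longest length seen: 7.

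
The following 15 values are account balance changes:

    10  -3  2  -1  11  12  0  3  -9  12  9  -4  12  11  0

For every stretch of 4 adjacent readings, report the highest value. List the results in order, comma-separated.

10, 11, 12, 12, 12, 12, 12, 12, 12, 12, 12, 12

Sliding a size-4 window across the 15 values:
10 -3 2 -1 → max 10
-3 2 -1 11 → max 11
2 -1 11 12 → max 12
-1 11 12 0 → max 12
11 12 0 3 → max 12
12 0 3 -9 → max 12
0 3 -9 12 → max 12
3 -9 12 9 → max 12
-9 12 9 -4 → max 12
12 9 -4 12 → max 12
9 -4 12 11 → max 12
-4 12 11 0 → max 12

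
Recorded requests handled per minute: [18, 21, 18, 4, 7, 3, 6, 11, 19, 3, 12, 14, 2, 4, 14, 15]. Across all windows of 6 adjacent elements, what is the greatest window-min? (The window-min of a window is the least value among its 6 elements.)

Each size-6 window and its min:
[18, 21, 18, 4, 7, 3] → min 3
[21, 18, 4, 7, 3, 6] → min 3
[18, 4, 7, 3, 6, 11] → min 3
[4, 7, 3, 6, 11, 19] → min 3
[7, 3, 6, 11, 19, 3] → min 3
[3, 6, 11, 19, 3, 12] → min 3
[6, 11, 19, 3, 12, 14] → min 3
[11, 19, 3, 12, 14, 2] → min 2
[19, 3, 12, 14, 2, 4] → min 2
[3, 12, 14, 2, 4, 14] → min 2
[12, 14, 2, 4, 14, 15] → min 2
Greatest of these is 3.

3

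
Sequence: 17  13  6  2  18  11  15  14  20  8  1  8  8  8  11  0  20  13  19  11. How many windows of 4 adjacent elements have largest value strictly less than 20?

9

[17, 13, 6, 2] → max 17  < 20 ✓
[13, 6, 2, 18] → max 18  < 20 ✓
[6, 2, 18, 11] → max 18  < 20 ✓
[2, 18, 11, 15] → max 18  < 20 ✓
[18, 11, 15, 14] → max 18  < 20 ✓
[11, 15, 14, 20] → max 20
[15, 14, 20, 8] → max 20
[14, 20, 8, 1] → max 20
[20, 8, 1, 8] → max 20
[8, 1, 8, 8] → max 8  < 20 ✓
[1, 8, 8, 8] → max 8  < 20 ✓
[8, 8, 8, 11] → max 11  < 20 ✓
[8, 8, 11, 0] → max 11  < 20 ✓
[8, 11, 0, 20] → max 20
[11, 0, 20, 13] → max 20
[0, 20, 13, 19] → max 20
[20, 13, 19, 11] → max 20
9 windows satisfy the condition.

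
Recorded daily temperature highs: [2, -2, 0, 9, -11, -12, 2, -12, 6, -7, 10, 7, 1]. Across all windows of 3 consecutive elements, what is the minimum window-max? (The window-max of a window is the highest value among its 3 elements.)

2

Each size-3 window and its max:
(2, -2, 0) → max 2
(-2, 0, 9) → max 9
(0, 9, -11) → max 9
(9, -11, -12) → max 9
(-11, -12, 2) → max 2
(-12, 2, -12) → max 2
(2, -12, 6) → max 6
(-12, 6, -7) → max 6
(6, -7, 10) → max 10
(-7, 10, 7) → max 10
(10, 7, 1) → max 10
Minimum of these is 2.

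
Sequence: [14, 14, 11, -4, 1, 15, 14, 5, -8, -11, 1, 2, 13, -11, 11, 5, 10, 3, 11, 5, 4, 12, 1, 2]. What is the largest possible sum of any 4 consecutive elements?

(14, 14, 11, -4) → sum 35
(14, 11, -4, 1) → sum 22
(11, -4, 1, 15) → sum 23
(-4, 1, 15, 14) → sum 26
(1, 15, 14, 5) → sum 35
(15, 14, 5, -8) → sum 26
(14, 5, -8, -11) → sum 0
(5, -8, -11, 1) → sum -13
(-8, -11, 1, 2) → sum -16
(-11, 1, 2, 13) → sum 5
(1, 2, 13, -11) → sum 5
(2, 13, -11, 11) → sum 15
(13, -11, 11, 5) → sum 18
(-11, 11, 5, 10) → sum 15
(11, 5, 10, 3) → sum 29
(5, 10, 3, 11) → sum 29
(10, 3, 11, 5) → sum 29
(3, 11, 5, 4) → sum 23
(11, 5, 4, 12) → sum 32
(5, 4, 12, 1) → sum 22
(4, 12, 1, 2) → sum 19
Largest of these is 35.

35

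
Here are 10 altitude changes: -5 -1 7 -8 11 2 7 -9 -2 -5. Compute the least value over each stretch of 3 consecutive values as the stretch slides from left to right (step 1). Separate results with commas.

Sliding a size-3 window across the 10 values:
[-5, -1, 7] → min -5
[-1, 7, -8] → min -8
[7, -8, 11] → min -8
[-8, 11, 2] → min -8
[11, 2, 7] → min 2
[2, 7, -9] → min -9
[7, -9, -2] → min -9
[-9, -2, -5] → min -9

-5, -8, -8, -8, 2, -9, -9, -9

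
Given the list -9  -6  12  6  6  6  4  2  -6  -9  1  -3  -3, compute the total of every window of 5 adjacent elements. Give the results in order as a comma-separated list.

9, 24, 34, 24, 12, -3, -8, -15, -20

Sliding a size-5 window across the 13 values:
-9 -6 12 6 6 → sum 9
-6 12 6 6 6 → sum 24
12 6 6 6 4 → sum 34
6 6 6 4 2 → sum 24
6 6 4 2 -6 → sum 12
6 4 2 -6 -9 → sum -3
4 2 -6 -9 1 → sum -8
2 -6 -9 1 -3 → sum -15
-6 -9 1 -3 -3 → sum -20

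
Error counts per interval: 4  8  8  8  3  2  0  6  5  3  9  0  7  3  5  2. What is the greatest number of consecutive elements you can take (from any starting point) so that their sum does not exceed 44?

11

→ 4: sum 4, len 1
→ 8: sum 12, len 2
→ 8: sum 20, len 3
→ 8: sum 28, len 4
→ 3: sum 31, len 5
→ 2: sum 33, len 6
→ 0: sum 33, len 7
→ 6: sum 39, len 8
→ 5: sum 44, len 9
→ 3 (dropped 4): sum 43, len 9
→ 9 (dropped 8): sum 44, len 9
→ 0: sum 44, len 10
→ 7 (dropped 8): sum 43, len 10
→ 3 (dropped 8): sum 38, len 10
→ 5: sum 43, len 11
→ 2 (dropped 3): sum 42, len 11
Longest length seen: 11.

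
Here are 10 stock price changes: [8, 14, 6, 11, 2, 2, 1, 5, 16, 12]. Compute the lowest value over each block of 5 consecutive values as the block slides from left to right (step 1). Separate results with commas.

[8, 14, 6, 11, 2] → min 2
[14, 6, 11, 2, 2] → min 2
[6, 11, 2, 2, 1] → min 1
[11, 2, 2, 1, 5] → min 1
[2, 2, 1, 5, 16] → min 1
[2, 1, 5, 16, 12] → min 1

2, 2, 1, 1, 1, 1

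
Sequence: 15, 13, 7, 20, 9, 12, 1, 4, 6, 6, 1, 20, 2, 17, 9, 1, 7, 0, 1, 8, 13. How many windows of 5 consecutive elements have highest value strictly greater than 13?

11

15 13 7 20 9 → max 20  > 13 ✓
13 7 20 9 12 → max 20  > 13 ✓
7 20 9 12 1 → max 20  > 13 ✓
20 9 12 1 4 → max 20  > 13 ✓
9 12 1 4 6 → max 12
12 1 4 6 6 → max 12
1 4 6 6 1 → max 6
4 6 6 1 20 → max 20  > 13 ✓
6 6 1 20 2 → max 20  > 13 ✓
6 1 20 2 17 → max 20  > 13 ✓
1 20 2 17 9 → max 20  > 13 ✓
20 2 17 9 1 → max 20  > 13 ✓
2 17 9 1 7 → max 17  > 13 ✓
17 9 1 7 0 → max 17  > 13 ✓
9 1 7 0 1 → max 9
1 7 0 1 8 → max 8
7 0 1 8 13 → max 13
11 windows satisfy the condition.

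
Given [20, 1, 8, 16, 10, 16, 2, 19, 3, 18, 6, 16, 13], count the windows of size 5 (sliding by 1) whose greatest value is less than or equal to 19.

8

20 1 8 16 10 → max 20
1 8 16 10 16 → max 16  ≤ 19 ✓
8 16 10 16 2 → max 16  ≤ 19 ✓
16 10 16 2 19 → max 19  ≤ 19 ✓
10 16 2 19 3 → max 19  ≤ 19 ✓
16 2 19 3 18 → max 19  ≤ 19 ✓
2 19 3 18 6 → max 19  ≤ 19 ✓
19 3 18 6 16 → max 19  ≤ 19 ✓
3 18 6 16 13 → max 18  ≤ 19 ✓
8 windows satisfy the condition.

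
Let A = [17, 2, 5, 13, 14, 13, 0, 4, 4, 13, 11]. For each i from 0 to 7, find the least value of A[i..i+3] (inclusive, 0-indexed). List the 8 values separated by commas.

(17, 2, 5, 13) → min 2
(2, 5, 13, 14) → min 2
(5, 13, 14, 13) → min 5
(13, 14, 13, 0) → min 0
(14, 13, 0, 4) → min 0
(13, 0, 4, 4) → min 0
(0, 4, 4, 13) → min 0
(4, 4, 13, 11) → min 4

2, 2, 5, 0, 0, 0, 0, 4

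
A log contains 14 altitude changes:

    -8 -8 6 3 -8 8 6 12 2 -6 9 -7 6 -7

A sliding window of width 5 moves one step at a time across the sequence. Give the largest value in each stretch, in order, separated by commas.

[-8, -8, 6, 3, -8] → max 6
[-8, 6, 3, -8, 8] → max 8
[6, 3, -8, 8, 6] → max 8
[3, -8, 8, 6, 12] → max 12
[-8, 8, 6, 12, 2] → max 12
[8, 6, 12, 2, -6] → max 12
[6, 12, 2, -6, 9] → max 12
[12, 2, -6, 9, -7] → max 12
[2, -6, 9, -7, 6] → max 9
[-6, 9, -7, 6, -7] → max 9

6, 8, 8, 12, 12, 12, 12, 12, 9, 9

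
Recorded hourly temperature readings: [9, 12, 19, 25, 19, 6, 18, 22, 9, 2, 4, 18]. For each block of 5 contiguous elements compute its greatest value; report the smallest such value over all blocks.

22

Window maxs for each of the 8 positions:
[9, 12, 19, 25, 19] → max 25
[12, 19, 25, 19, 6] → max 25
[19, 25, 19, 6, 18] → max 25
[25, 19, 6, 18, 22] → max 25
[19, 6, 18, 22, 9] → max 22
[6, 18, 22, 9, 2] → max 22
[18, 22, 9, 2, 4] → max 22
[22, 9, 2, 4, 18] → max 22
Smallest of these is 22.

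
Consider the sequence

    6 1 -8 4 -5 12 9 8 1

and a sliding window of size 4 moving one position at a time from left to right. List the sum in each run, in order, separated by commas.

3, -8, 3, 20, 24, 30

Sliding a size-4 window across the 9 values:
(6, 1, -8, 4) → sum 3
(1, -8, 4, -5) → sum -8
(-8, 4, -5, 12) → sum 3
(4, -5, 12, 9) → sum 20
(-5, 12, 9, 8) → sum 24
(12, 9, 8, 1) → sum 30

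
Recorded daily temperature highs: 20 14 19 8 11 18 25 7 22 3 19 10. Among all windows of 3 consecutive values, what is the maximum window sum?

54

[20, 14, 19] → sum 53
[14, 19, 8] → sum 41
[19, 8, 11] → sum 38
[8, 11, 18] → sum 37
[11, 18, 25] → sum 54
[18, 25, 7] → sum 50
[25, 7, 22] → sum 54
[7, 22, 3] → sum 32
[22, 3, 19] → sum 44
[3, 19, 10] → sum 32
Maximum of these is 54.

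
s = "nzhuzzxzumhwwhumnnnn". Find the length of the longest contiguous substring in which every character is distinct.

6

add n: [n] len 1
add z: [n, z] len 2
add h: [n, z, h] len 3
add u: [n, z, h, u] len 4
add z (repeat z, move left end past it): [h, u, z] len 3
add z (repeat z, move left end past it): [z] len 1
add x: [z, x] len 2
add z (repeat z, move left end past it): [x, z] len 2
add u: [x, z, u] len 3
add m: [x, z, u, m] len 4
add h: [x, z, u, m, h] len 5
add w: [x, z, u, m, h, w] len 6
add w (repeat w, move left end past it): [w] len 1
add h: [w, h] len 2
add u: [w, h, u] len 3
add m: [w, h, u, m] len 4
add n: [w, h, u, m, n] len 5
add n (repeat n, move left end past it): [n] len 1
add n (repeat n, move left end past it): [n] len 1
add n (repeat n, move left end past it): [n] len 1
Longest all-distinct length: 6.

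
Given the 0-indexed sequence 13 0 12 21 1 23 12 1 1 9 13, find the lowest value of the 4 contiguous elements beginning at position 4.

Elements at indices 4..7: 1, 23, 12, 1
min(1, 23, 12, 1) = 1

1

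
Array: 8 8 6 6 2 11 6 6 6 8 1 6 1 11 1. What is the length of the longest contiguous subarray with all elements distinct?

add 8: [8] len 1
add 8 (repeat 8, move left end past it): [8] len 1
add 6: [8, 6] len 2
add 6 (repeat 6, move left end past it): [6] len 1
add 2: [6, 2] len 2
add 11: [6, 2, 11] len 3
add 6 (repeat 6, move left end past it): [2, 11, 6] len 3
add 6 (repeat 6, move left end past it): [6] len 1
add 6 (repeat 6, move left end past it): [6] len 1
add 8: [6, 8] len 2
add 1: [6, 8, 1] len 3
add 6 (repeat 6, move left end past it): [8, 1, 6] len 3
add 1 (repeat 1, move left end past it): [6, 1] len 2
add 11: [6, 1, 11] len 3
add 1 (repeat 1, move left end past it): [11, 1] len 2
Longest all-distinct length: 3.

3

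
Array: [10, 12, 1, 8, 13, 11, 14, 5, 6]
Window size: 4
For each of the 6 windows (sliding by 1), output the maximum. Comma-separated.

(10, 12, 1, 8) → max 12
(12, 1, 8, 13) → max 13
(1, 8, 13, 11) → max 13
(8, 13, 11, 14) → max 14
(13, 11, 14, 5) → max 14
(11, 14, 5, 6) → max 14

12, 13, 13, 14, 14, 14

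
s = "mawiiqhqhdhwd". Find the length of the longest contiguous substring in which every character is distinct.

4

[m] len 1
[m, a] len 2
[m, a, w] len 3
[m, a, w, i] len 4
[i] len 1
[i, q] len 2
[i, q, h] len 3
[h, q] len 2
[q, h] len 2
[q, h, d] len 3
[d, h] len 2
[d, h, w] len 3
[h, w, d] len 3
Longest all-distinct length: 4.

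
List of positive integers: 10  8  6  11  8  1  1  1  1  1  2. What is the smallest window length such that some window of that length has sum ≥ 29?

add 10: running sum 10 < 29
add 8: running sum 18 < 29
add 6: running sum 24 < 29
add 11: shortest ending here [10, 8, 6, 11] sum 35, len 4
add 8: shortest ending here [8, 6, 11, 8] sum 33, len 4
add 1: shortest ending here [8, 6, 11, 8, 1] sum 34, len 5
add 1: shortest ending here [8, 6, 11, 8, 1, 1] sum 35, len 6
add 1: shortest ending here [8, 6, 11, 8, 1, 1, 1] sum 36, len 7
add 1: shortest ending here [6, 11, 8, 1, 1, 1, 1] sum 29, len 7
add 1: shortest ending here [6, 11, 8, 1, 1, 1, 1, 1] sum 30, len 8
add 2: shortest ending here [6, 11, 8, 1, 1, 1, 1, 1, 2] sum 32, len 9
Shortest qualifying length: 4.

4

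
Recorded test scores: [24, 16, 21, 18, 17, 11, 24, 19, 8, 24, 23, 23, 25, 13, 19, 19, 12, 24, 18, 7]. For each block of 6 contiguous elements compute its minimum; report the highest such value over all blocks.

13

(24, 16, 21, 18, 17, 11) → min 11
(16, 21, 18, 17, 11, 24) → min 11
(21, 18, 17, 11, 24, 19) → min 11
(18, 17, 11, 24, 19, 8) → min 8
(17, 11, 24, 19, 8, 24) → min 8
(11, 24, 19, 8, 24, 23) → min 8
(24, 19, 8, 24, 23, 23) → min 8
(19, 8, 24, 23, 23, 25) → min 8
(8, 24, 23, 23, 25, 13) → min 8
(24, 23, 23, 25, 13, 19) → min 13
(23, 23, 25, 13, 19, 19) → min 13
(23, 25, 13, 19, 19, 12) → min 12
(25, 13, 19, 19, 12, 24) → min 12
(13, 19, 19, 12, 24, 18) → min 12
(19, 19, 12, 24, 18, 7) → min 7
Highest of these is 13.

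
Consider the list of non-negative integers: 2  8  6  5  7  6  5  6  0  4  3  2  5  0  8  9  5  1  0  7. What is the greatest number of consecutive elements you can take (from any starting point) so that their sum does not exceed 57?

→ 2: sum 2, len 1
→ 8: sum 10, len 2
→ 6: sum 16, len 3
→ 5: sum 21, len 4
→ 7: sum 28, len 5
→ 6: sum 34, len 6
→ 5: sum 39, len 7
→ 6: sum 45, len 8
→ 0: sum 45, len 9
→ 4: sum 49, len 10
→ 3: sum 52, len 11
→ 2: sum 54, len 12
→ 5 (dropped 2): sum 57, len 12
→ 0: sum 57, len 13
→ 8 (dropped 8): sum 57, len 13
→ 9 (dropped 6, 5): sum 55, len 12
→ 5 (dropped 7): sum 53, len 12
→ 1: sum 54, len 13
→ 0: sum 54, len 14
→ 7 (dropped 6): sum 55, len 14
Longest length seen: 14.

14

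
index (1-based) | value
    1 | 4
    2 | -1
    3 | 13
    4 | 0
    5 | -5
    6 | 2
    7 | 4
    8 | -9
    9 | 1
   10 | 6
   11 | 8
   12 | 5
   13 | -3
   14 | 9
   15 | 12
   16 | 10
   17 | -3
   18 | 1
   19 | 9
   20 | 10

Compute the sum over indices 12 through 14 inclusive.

11

Elements at indices 12..14: 5, -3, 9
sum(5, -3, 9) = 11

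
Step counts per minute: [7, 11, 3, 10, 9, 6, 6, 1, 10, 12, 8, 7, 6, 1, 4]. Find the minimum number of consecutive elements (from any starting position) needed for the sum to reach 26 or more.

3

add 7: running sum 7 < 26
add 11: running sum 18 < 26
add 3: running sum 21 < 26
add 10: shortest ending here [7, 11, 3, 10] sum 31, len 4
add 9: shortest ending here [11, 3, 10, 9] sum 33, len 4
add 6: shortest ending here [3, 10, 9, 6] sum 28, len 4
add 6: shortest ending here [10, 9, 6, 6] sum 31, len 4
add 1: shortest ending here [10, 9, 6, 6, 1] sum 32, len 5
add 10: shortest ending here [9, 6, 6, 1, 10] sum 32, len 5
add 12: shortest ending here [6, 1, 10, 12] sum 29, len 4
add 8: shortest ending here [10, 12, 8] sum 30, len 3
add 7: shortest ending here [12, 8, 7] sum 27, len 3
add 6: shortest ending here [12, 8, 7, 6] sum 33, len 4
add 1: shortest ending here [12, 8, 7, 6, 1] sum 34, len 5
add 4: shortest ending here [8, 7, 6, 1, 4] sum 26, len 5
Shortest qualifying length: 3.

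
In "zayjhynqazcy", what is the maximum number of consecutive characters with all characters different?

[z] len 1
[z, a] len 2
[z, a, y] len 3
[z, a, y, j] len 4
[z, a, y, j, h] len 5
[j, h, y] len 3
[j, h, y, n] len 4
[j, h, y, n, q] len 5
[j, h, y, n, q, a] len 6
[j, h, y, n, q, a, z] len 7
[j, h, y, n, q, a, z, c] len 8
[n, q, a, z, c, y] len 6
Longest all-distinct length: 8.

8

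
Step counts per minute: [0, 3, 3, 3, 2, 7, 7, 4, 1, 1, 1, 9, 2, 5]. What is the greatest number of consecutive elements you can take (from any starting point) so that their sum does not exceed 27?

→ 0: sum 0, len 1
→ 3: sum 3, len 2
→ 3: sum 6, len 3
→ 3: sum 9, len 4
→ 2: sum 11, len 5
→ 7: sum 18, len 6
→ 7: sum 25, len 7
→ 4 (dropped 0, 3): sum 26, len 6
→ 1: sum 27, len 7
→ 1 (dropped 3): sum 25, len 7
→ 1: sum 26, len 8
→ 9 (dropped 3, 2, 7): sum 23, len 6
→ 2: sum 25, len 7
→ 5 (dropped 7): sum 23, len 7
Longest length seen: 8.

8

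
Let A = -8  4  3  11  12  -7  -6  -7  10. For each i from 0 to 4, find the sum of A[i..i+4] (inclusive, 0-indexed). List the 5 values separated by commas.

22, 23, 13, 3, 2

Sliding a size-5 window across the 9 values:
[-8, 4, 3, 11, 12] → sum 22
[4, 3, 11, 12, -7] → sum 23
[3, 11, 12, -7, -6] → sum 13
[11, 12, -7, -6, -7] → sum 3
[12, -7, -6, -7, 10] → sum 2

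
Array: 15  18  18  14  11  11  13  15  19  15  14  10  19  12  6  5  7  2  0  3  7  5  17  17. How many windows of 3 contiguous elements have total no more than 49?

15 18 18 → sum 51
18 18 14 → sum 50
18 14 11 → sum 43  ≤ 49 ✓
14 11 11 → sum 36  ≤ 49 ✓
11 11 13 → sum 35  ≤ 49 ✓
11 13 15 → sum 39  ≤ 49 ✓
13 15 19 → sum 47  ≤ 49 ✓
15 19 15 → sum 49  ≤ 49 ✓
19 15 14 → sum 48  ≤ 49 ✓
15 14 10 → sum 39  ≤ 49 ✓
14 10 19 → sum 43  ≤ 49 ✓
10 19 12 → sum 41  ≤ 49 ✓
19 12 6 → sum 37  ≤ 49 ✓
12 6 5 → sum 23  ≤ 49 ✓
6 5 7 → sum 18  ≤ 49 ✓
5 7 2 → sum 14  ≤ 49 ✓
7 2 0 → sum 9  ≤ 49 ✓
2 0 3 → sum 5  ≤ 49 ✓
0 3 7 → sum 10  ≤ 49 ✓
3 7 5 → sum 15  ≤ 49 ✓
7 5 17 → sum 29  ≤ 49 ✓
5 17 17 → sum 39  ≤ 49 ✓
20 windows satisfy the condition.

20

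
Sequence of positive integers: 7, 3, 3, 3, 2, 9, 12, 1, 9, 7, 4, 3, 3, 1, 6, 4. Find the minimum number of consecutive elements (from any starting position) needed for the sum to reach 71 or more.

add 7: running sum 7 < 71
add 3: running sum 10 < 71
add 3: running sum 13 < 71
add 3: running sum 16 < 71
add 2: running sum 18 < 71
add 9: running sum 27 < 71
add 12: running sum 39 < 71
add 1: running sum 40 < 71
add 9: running sum 49 < 71
add 7: running sum 56 < 71
add 4: running sum 60 < 71
add 3: running sum 63 < 71
add 3: running sum 66 < 71
add 1: running sum 67 < 71
end 14: [7, 3, 3, 3, 2, 9, 12, 1, 9, 7, 4, 3, 3, 1, 6] sum 73, len 15
end 15: [7, 3, 3, 3, 2, 9, 12, 1, 9, 7, 4, 3, 3, 1, 6, 4] sum 77, len 16
Shortest qualifying length: 15.

15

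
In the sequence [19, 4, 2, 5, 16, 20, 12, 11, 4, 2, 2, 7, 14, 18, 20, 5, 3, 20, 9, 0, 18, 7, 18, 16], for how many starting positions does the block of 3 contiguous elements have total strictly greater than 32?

8

[19, 4, 2] → sum 25
[4, 2, 5] → sum 11
[2, 5, 16] → sum 23
[5, 16, 20] → sum 41  > 32 ✓
[16, 20, 12] → sum 48  > 32 ✓
[20, 12, 11] → sum 43  > 32 ✓
[12, 11, 4] → sum 27
[11, 4, 2] → sum 17
[4, 2, 2] → sum 8
[2, 2, 7] → sum 11
[2, 7, 14] → sum 23
[7, 14, 18] → sum 39  > 32 ✓
[14, 18, 20] → sum 52  > 32 ✓
[18, 20, 5] → sum 43  > 32 ✓
[20, 5, 3] → sum 28
[5, 3, 20] → sum 28
[3, 20, 9] → sum 32
[20, 9, 0] → sum 29
[9, 0, 18] → sum 27
[0, 18, 7] → sum 25
[18, 7, 18] → sum 43  > 32 ✓
[7, 18, 16] → sum 41  > 32 ✓
8 windows satisfy the condition.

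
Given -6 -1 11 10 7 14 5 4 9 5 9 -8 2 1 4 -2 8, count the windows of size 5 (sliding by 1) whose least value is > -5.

7

-6 -1 11 10 7 → min -6
-1 11 10 7 14 → min -1  > -5 ✓
11 10 7 14 5 → min 5  > -5 ✓
10 7 14 5 4 → min 4  > -5 ✓
7 14 5 4 9 → min 4  > -5 ✓
14 5 4 9 5 → min 4  > -5 ✓
5 4 9 5 9 → min 4  > -5 ✓
4 9 5 9 -8 → min -8
9 5 9 -8 2 → min -8
5 9 -8 2 1 → min -8
9 -8 2 1 4 → min -8
-8 2 1 4 -2 → min -8
2 1 4 -2 8 → min -2  > -5 ✓
7 windows satisfy the condition.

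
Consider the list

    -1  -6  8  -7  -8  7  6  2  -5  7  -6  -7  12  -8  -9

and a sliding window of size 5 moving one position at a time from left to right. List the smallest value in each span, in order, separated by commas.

[-1, -6, 8, -7, -8] → min -8
[-6, 8, -7, -8, 7] → min -8
[8, -7, -8, 7, 6] → min -8
[-7, -8, 7, 6, 2] → min -8
[-8, 7, 6, 2, -5] → min -8
[7, 6, 2, -5, 7] → min -5
[6, 2, -5, 7, -6] → min -6
[2, -5, 7, -6, -7] → min -7
[-5, 7, -6, -7, 12] → min -7
[7, -6, -7, 12, -8] → min -8
[-6, -7, 12, -8, -9] → min -9

-8, -8, -8, -8, -8, -5, -6, -7, -7, -8, -9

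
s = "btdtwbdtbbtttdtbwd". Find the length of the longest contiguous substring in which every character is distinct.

4

[b] len 1
[b, t] len 2
[b, t, d] len 3
[d, t] len 2
[d, t, w] len 3
[d, t, w, b] len 4
[t, w, b, d] len 4
[w, b, d, t] len 4
[d, t, b] len 3
[b] len 1
[b, t] len 2
[t] len 1
[t] len 1
[t, d] len 2
[d, t] len 2
[d, t, b] len 3
[d, t, b, w] len 4
[t, b, w, d] len 4
Longest all-distinct length: 4.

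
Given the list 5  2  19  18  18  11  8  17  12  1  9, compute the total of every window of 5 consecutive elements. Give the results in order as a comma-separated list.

Sliding a size-5 window across the 11 values:
5 2 19 18 18 → sum 62
2 19 18 18 11 → sum 68
19 18 18 11 8 → sum 74
18 18 11 8 17 → sum 72
18 11 8 17 12 → sum 66
11 8 17 12 1 → sum 49
8 17 12 1 9 → sum 47

62, 68, 74, 72, 66, 49, 47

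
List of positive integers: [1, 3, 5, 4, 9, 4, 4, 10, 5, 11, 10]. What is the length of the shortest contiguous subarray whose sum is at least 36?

4

add 1: running sum 1 < 36
add 3: running sum 4 < 36
add 5: running sum 9 < 36
add 4: running sum 13 < 36
add 9: running sum 22 < 36
add 4: running sum 26 < 36
add 4: running sum 30 < 36
end 7: [5, 4, 9, 4, 4, 10] sum 36, len 6
end 8: [4, 9, 4, 4, 10, 5] sum 36, len 6
end 9: [9, 4, 4, 10, 5, 11] sum 43, len 6
end 10: [10, 5, 11, 10] sum 36, len 4
Shortest qualifying length: 4.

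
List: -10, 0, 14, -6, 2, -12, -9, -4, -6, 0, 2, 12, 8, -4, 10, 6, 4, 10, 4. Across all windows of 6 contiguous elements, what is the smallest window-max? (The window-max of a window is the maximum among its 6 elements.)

Each size-6 window and its max:
[-10, 0, 14, -6, 2, -12] → max 14
[0, 14, -6, 2, -12, -9] → max 14
[14, -6, 2, -12, -9, -4] → max 14
[-6, 2, -12, -9, -4, -6] → max 2
[2, -12, -9, -4, -6, 0] → max 2
[-12, -9, -4, -6, 0, 2] → max 2
[-9, -4, -6, 0, 2, 12] → max 12
[-4, -6, 0, 2, 12, 8] → max 12
[-6, 0, 2, 12, 8, -4] → max 12
[0, 2, 12, 8, -4, 10] → max 12
[2, 12, 8, -4, 10, 6] → max 12
[12, 8, -4, 10, 6, 4] → max 12
[8, -4, 10, 6, 4, 10] → max 10
[-4, 10, 6, 4, 10, 4] → max 10
Smallest of these is 2.

2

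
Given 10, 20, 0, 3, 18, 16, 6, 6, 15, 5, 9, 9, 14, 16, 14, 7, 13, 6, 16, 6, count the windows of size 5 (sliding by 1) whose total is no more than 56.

[10, 20, 0, 3, 18] → sum 51  ≤ 56 ✓
[20, 0, 3, 18, 16] → sum 57
[0, 3, 18, 16, 6] → sum 43  ≤ 56 ✓
[3, 18, 16, 6, 6] → sum 49  ≤ 56 ✓
[18, 16, 6, 6, 15] → sum 61
[16, 6, 6, 15, 5] → sum 48  ≤ 56 ✓
[6, 6, 15, 5, 9] → sum 41  ≤ 56 ✓
[6, 15, 5, 9, 9] → sum 44  ≤ 56 ✓
[15, 5, 9, 9, 14] → sum 52  ≤ 56 ✓
[5, 9, 9, 14, 16] → sum 53  ≤ 56 ✓
[9, 9, 14, 16, 14] → sum 62
[9, 14, 16, 14, 7] → sum 60
[14, 16, 14, 7, 13] → sum 64
[16, 14, 7, 13, 6] → sum 56  ≤ 56 ✓
[14, 7, 13, 6, 16] → sum 56  ≤ 56 ✓
[7, 13, 6, 16, 6] → sum 48  ≤ 56 ✓
11 windows satisfy the condition.

11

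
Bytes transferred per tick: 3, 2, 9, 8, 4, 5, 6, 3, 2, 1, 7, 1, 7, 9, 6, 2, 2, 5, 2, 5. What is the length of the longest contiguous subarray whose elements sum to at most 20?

Extend to the right; shrink from the left whenever the sum exceeds 20:
→ 3: sum 3, len 1
→ 2: sum 5, len 2
→ 9: sum 14, len 3
→ 8 (dropped 3): sum 19, len 3
→ 4 (dropped 2, 9): sum 12, len 2
→ 5: sum 17, len 3
→ 6 (dropped 8): sum 15, len 3
→ 3: sum 18, len 4
→ 2: sum 20, len 5
→ 1 (dropped 4): sum 17, len 5
→ 7 (dropped 5): sum 19, len 5
→ 1: sum 20, len 6
→ 7 (dropped 6, 3): sum 18, len 5
→ 9 (dropped 2, 1, 7): sum 17, len 3
→ 6 (dropped 1, 7): sum 15, len 2
→ 2: sum 17, len 3
→ 2: sum 19, len 4
→ 5 (dropped 9): sum 15, len 4
→ 2: sum 17, len 5
→ 5 (dropped 6): sum 16, len 5
Longest length seen: 6.

6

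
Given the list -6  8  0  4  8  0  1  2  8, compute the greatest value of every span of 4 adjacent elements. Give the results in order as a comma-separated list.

8, 8, 8, 8, 8, 8

[-6, 8, 0, 4] → max 8
[8, 0, 4, 8] → max 8
[0, 4, 8, 0] → max 8
[4, 8, 0, 1] → max 8
[8, 0, 1, 2] → max 8
[0, 1, 2, 8] → max 8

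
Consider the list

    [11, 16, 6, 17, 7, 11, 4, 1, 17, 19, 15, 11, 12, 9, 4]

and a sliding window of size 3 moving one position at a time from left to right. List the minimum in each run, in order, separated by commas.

6, 6, 6, 7, 4, 1, 1, 1, 15, 11, 11, 9, 4

[11, 16, 6] → min 6
[16, 6, 17] → min 6
[6, 17, 7] → min 6
[17, 7, 11] → min 7
[7, 11, 4] → min 4
[11, 4, 1] → min 1
[4, 1, 17] → min 1
[1, 17, 19] → min 1
[17, 19, 15] → min 15
[19, 15, 11] → min 11
[15, 11, 12] → min 11
[11, 12, 9] → min 9
[12, 9, 4] → min 4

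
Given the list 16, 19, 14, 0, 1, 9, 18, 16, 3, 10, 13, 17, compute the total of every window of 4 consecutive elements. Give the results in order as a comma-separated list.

Sliding a size-4 window across the 12 values:
[16, 19, 14, 0] → sum 49
[19, 14, 0, 1] → sum 34
[14, 0, 1, 9] → sum 24
[0, 1, 9, 18] → sum 28
[1, 9, 18, 16] → sum 44
[9, 18, 16, 3] → sum 46
[18, 16, 3, 10] → sum 47
[16, 3, 10, 13] → sum 42
[3, 10, 13, 17] → sum 43

49, 34, 24, 28, 44, 46, 47, 42, 43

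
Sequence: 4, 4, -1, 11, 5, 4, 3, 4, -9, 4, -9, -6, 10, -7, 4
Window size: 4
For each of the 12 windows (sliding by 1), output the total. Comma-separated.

(4, 4, -1, 11) → sum 18
(4, -1, 11, 5) → sum 19
(-1, 11, 5, 4) → sum 19
(11, 5, 4, 3) → sum 23
(5, 4, 3, 4) → sum 16
(4, 3, 4, -9) → sum 2
(3, 4, -9, 4) → sum 2
(4, -9, 4, -9) → sum -10
(-9, 4, -9, -6) → sum -20
(4, -9, -6, 10) → sum -1
(-9, -6, 10, -7) → sum -12
(-6, 10, -7, 4) → sum 1

18, 19, 19, 23, 16, 2, 2, -10, -20, -1, -12, 1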